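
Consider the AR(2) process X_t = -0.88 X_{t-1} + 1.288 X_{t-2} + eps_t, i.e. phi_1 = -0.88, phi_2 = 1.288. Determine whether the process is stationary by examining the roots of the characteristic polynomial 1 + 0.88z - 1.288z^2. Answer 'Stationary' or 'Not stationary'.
\text{Not stationary}

The AR(p) characteristic polynomial is P(z) = 1 + 0.88z - 1.288z^2.
Stationarity requires all roots to lie outside the unit circle, i.e. |z| > 1 for every root.
Set 1 + (0.88) z + (-1.288) z^2 = 0, i.e. a z^2 + b z + c = 0 with a = -1.288, b = 0.88, c = 1.
Discriminant D = b^2 - 4ac = (0.88)^2 - 4*(-1.288)*1 = 0.7744 - (-5.152) = 5.9264.
D >= 0, so the roots are real: z = (-b +/- sqrt(D)) / (2a) = (-0.88 +/- 2.43442) / (-2.576).
  z_1 = (-0.88 + 2.43442) / (-2.576) = -0.6034,   |z_1| = 0.6034.
  z_2 = (-0.88 - 2.43442) / (-2.576) = 1.2867,   |z_2| = 1.2867.
Moduli of all roots: 0.6034, 1.2867.
All moduli strictly greater than 1? No.
Verdict: Not stationary.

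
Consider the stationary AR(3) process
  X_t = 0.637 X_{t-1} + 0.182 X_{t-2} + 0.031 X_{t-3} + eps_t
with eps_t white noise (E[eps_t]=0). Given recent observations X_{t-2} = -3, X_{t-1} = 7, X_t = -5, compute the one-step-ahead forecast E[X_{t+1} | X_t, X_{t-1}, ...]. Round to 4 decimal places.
E[X_{t+1} \mid \mathcal F_t] = -2.0040

For an AR(p) model X_t = c + sum_i phi_i X_{t-i} + eps_t, the
one-step-ahead conditional mean is
  E[X_{t+1} | X_t, ...] = c + sum_i phi_i X_{t+1-i}.
Substitute known values:
  E[X_{t+1} | ...] = (0.637) * (-5) + (0.182) * (7) + (0.031) * (-3)
                   = -2.0040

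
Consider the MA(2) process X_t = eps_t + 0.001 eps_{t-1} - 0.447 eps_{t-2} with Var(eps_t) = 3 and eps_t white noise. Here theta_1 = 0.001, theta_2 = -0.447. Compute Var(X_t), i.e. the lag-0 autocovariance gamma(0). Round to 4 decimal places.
\gamma(0) = 3.5994

For an MA(q) process X_t = eps_t + sum_i theta_i eps_{t-i} with
Var(eps_t) = sigma^2, the variance is
  gamma(0) = sigma^2 * (1 + sum_i theta_i^2).
  sum_i theta_i^2 = (0.001)^2 + (-0.447)^2 = 0.000001 + 0.199809 = 0.19981.
  gamma(0) = 3 * (1 + 0.19981) = 3 * 1.19981 = 3.59943, which rounds to 3.5994.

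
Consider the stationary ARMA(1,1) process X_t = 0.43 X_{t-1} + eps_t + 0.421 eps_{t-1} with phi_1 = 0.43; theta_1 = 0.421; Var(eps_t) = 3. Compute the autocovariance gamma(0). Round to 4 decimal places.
\gamma(0) = 5.6654

Multiply the model equation by X_{t-k} and take expectations. With theta_0 = psi_0 = 1 and psi_j the MA(infinity) weights, this gives
  gamma(k) - sum_i phi_i gamma(k-i) = c_k,
  c_k = sigma^2 * sum_{j=k..q} theta_j psi_{j-k}   (c_k = 0 for k > q),
using gamma(-m) = gamma(m).
psi-weights needed (psi_j = theta_j + sum_i phi_i psi_{j-i}):
  psi_1 = theta_1 + phi_1 = 0.421 + (0.43) = 0.851
Right-hand sides:
  c_0 = sigma^2 (1 + theta_1 psi_1) = 3 * (1 + (0.421)(0.851)) = 3 * 1.358271 = 4.074813
  c_1 = sigma^2 theta_1 = 3 * (0.421) = 1.263
  c_2 = 0
Equations for k = 0 and k = 1 (AR order 1):
  gamma(0) = phi_1 gamma(1) + c_0
  gamma(1) = phi_1 gamma(0) + c_1
Substituting the second into the first: gamma(0) (1 - phi_1^2) = c_0 + phi_1 c_1, so
  gamma(0) = (c_0 + phi_1 c_1) / (1 - phi_1^2) = (4.074813 + (0.43)(1.263)) / (1 - (0.43)^2) = 4.617903 / 0.8151 = 5.665444.
Therefore gamma(0) = 5.6654 (to 4 decimal places).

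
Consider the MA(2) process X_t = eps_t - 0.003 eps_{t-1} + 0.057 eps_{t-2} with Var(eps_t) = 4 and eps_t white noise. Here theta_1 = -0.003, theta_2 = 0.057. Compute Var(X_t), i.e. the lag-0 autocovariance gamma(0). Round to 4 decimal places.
\gamma(0) = 4.0130

For an MA(q) process X_t = eps_t + sum_i theta_i eps_{t-i} with
Var(eps_t) = sigma^2, the variance is
  gamma(0) = sigma^2 * (1 + sum_i theta_i^2).
  sum_i theta_i^2 = (-0.003)^2 + (0.057)^2 = 0.000009 + 0.003249 = 0.003258.
  gamma(0) = 4 * (1 + 0.003258) = 4 * 1.003258 = 4.013032, which rounds to 4.0130.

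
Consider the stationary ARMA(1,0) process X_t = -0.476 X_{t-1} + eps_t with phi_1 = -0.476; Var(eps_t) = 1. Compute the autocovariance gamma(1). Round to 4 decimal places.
\gamma(1) = -0.6154

Multiply the model equation by X_{t-k} and take expectations. With theta_0 = psi_0 = 1 and psi_j the MA(infinity) weights, this gives
  gamma(k) - sum_i phi_i gamma(k-i) = c_k,
  c_k = sigma^2 * sum_{j=k..q} theta_j psi_{j-k}   (c_k = 0 for k > q),
using gamma(-m) = gamma(m).
Pure AR (q = 0): c_0 = sigma^2 = 1, c_k = 0 for k >= 1.
Equations for k = 0 and k = 1 (AR order 1):
  gamma(0) = phi_1 gamma(1) + c_0
  gamma(1) = phi_1 gamma(0) + c_1
Substituting the second into the first: gamma(0) (1 - phi_1^2) = c_0 + phi_1 c_1, so
  gamma(0) = c_0 / (1 - phi_1^2) = 1 / (1 - (-0.476)^2) = 1 / 0.773424 = 1.292952.
  gamma(1) = phi_1 gamma(0) = (-0.476)(1.292952) = -0.615445.
Therefore gamma(1) = -0.6154 (to 4 decimal places).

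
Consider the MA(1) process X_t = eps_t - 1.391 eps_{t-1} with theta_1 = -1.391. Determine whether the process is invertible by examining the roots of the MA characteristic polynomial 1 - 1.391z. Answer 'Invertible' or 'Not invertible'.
\text{Not invertible}

The MA(q) characteristic polynomial is P(z) = 1 - 1.391z.
Invertibility requires all roots to lie outside the unit circle, i.e. |z| > 1 for every root.
This is linear in z: 1 + (-1.391) z = 0  =>  z = -1/(-1.391) = 0.718907,  |z| = 0.718907.
Moduli of all roots: 0.7189.
All moduli strictly greater than 1? No.
Verdict: Not invertible.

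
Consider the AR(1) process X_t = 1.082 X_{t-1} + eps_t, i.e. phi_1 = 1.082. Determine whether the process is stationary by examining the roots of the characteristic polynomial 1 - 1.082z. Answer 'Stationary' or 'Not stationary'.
\text{Not stationary}

The AR(p) characteristic polynomial is P(z) = 1 - 1.082z.
Stationarity requires all roots to lie outside the unit circle, i.e. |z| > 1 for every root.
This is linear in z: 1 + (-1.082) z = 0  =>  z = -1/(-1.082) = 0.924214,  |z| = 0.924214.
Moduli of all roots: 0.9242.
All moduli strictly greater than 1? No.
Verdict: Not stationary.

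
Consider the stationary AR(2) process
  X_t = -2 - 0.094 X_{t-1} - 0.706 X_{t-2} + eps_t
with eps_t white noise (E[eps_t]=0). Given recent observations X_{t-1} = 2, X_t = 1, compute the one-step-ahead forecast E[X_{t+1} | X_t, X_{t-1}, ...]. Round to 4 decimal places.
E[X_{t+1} \mid \mathcal F_t] = -3.5060

For an AR(p) model X_t = c + sum_i phi_i X_{t-i} + eps_t, the
one-step-ahead conditional mean is
  E[X_{t+1} | X_t, ...] = c + sum_i phi_i X_{t+1-i}.
Substitute known values:
  E[X_{t+1} | ...] = -2 + (-0.094) * (1) + (-0.706) * (2)
                   = -3.5060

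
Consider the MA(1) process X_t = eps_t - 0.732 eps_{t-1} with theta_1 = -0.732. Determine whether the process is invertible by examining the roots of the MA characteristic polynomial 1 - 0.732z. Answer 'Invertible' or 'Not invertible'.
\text{Invertible}

The MA(q) characteristic polynomial is P(z) = 1 - 0.732z.
Invertibility requires all roots to lie outside the unit circle, i.e. |z| > 1 for every root.
This is linear in z: 1 + (-0.732) z = 0  =>  z = -1/(-0.732) = 1.36612,  |z| = 1.36612.
Moduli of all roots: 1.3661.
All moduli strictly greater than 1? Yes.
Verdict: Invertible.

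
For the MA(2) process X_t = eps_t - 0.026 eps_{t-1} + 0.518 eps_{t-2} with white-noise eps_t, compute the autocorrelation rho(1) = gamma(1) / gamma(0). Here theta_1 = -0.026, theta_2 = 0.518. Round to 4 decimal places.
\rho(1) = -0.0311

For an MA(q) process with theta_0 = 1, the autocovariance is
  gamma(k) = sigma^2 * sum_{i=0..q-k} theta_i * theta_{i+k},
and rho(k) = gamma(k) / gamma(0). Sigma^2 cancels.
  numerator   = (1)*(-0.026) + (-0.026)*(0.518) = -0.039468.
  denominator = (1)^2 + (-0.026)^2 + (0.518)^2 = 1.269.
  rho(1) = -0.039468 / 1.269 = -0.0311.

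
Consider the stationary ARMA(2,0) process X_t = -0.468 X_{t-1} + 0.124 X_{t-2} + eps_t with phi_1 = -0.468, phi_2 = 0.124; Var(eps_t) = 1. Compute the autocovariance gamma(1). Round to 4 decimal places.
\gamma(1) = -0.7593

Multiply the model equation by X_{t-k} and take expectations. With theta_0 = psi_0 = 1 and psi_j the MA(infinity) weights, this gives
  gamma(k) - sum_i phi_i gamma(k-i) = c_k,
  c_k = sigma^2 * sum_{j=k..q} theta_j psi_{j-k}   (c_k = 0 for k > q),
using gamma(-m) = gamma(m).
Pure AR (q = 0): c_0 = sigma^2 = 1, c_k = 0 for k >= 1.
Equations for k = 0, 1, 2 (AR order 2, c_2 = 0):
  (E0) gamma(0) = phi_1 gamma(1) + phi_2 gamma(2) + c_0
  (E1) gamma(1) = phi_1 gamma(0) + phi_2 gamma(1) + c_1
  (E2) gamma(2) = phi_1 gamma(1) + phi_2 gamma(0)
From (E1): gamma(1) = A gamma(0) + B with
  A = phi_1 / (1 - phi_2) = -0.468 / 0.876 = -0.534247,   B = c_1 / (1 - phi_2) = 0 / 0.876 = 0.
Insert (E2) into (E0): gamma(0) (1 - phi_2^2) = phi_1 (1 + phi_2) gamma(1) + c_0.
  phi_1 (1 + phi_2) = (-0.468)(1.124) = -0.526032,   1 - phi_2^2 = 0.984624.
Replace gamma(1) by A gamma(0) + B and collect gamma(0):
  gamma(0) [0.984624 - (-0.526032)(-0.534247)] = c_0 = 1
  gamma(0) * 0.703593 = 1
  gamma(0) = 1 / 0.703593 = 1.421276.
  gamma(1) = A gamma(0) = (-0.534247)(1.421276) = -0.759312.
Therefore gamma(1) = -0.7593 (to 4 decimal places).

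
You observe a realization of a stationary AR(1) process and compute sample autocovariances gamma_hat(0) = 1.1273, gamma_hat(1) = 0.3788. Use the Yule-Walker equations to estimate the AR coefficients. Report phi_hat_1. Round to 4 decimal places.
\hat\phi_{1} = 0.3360

The Yule-Walker equations for an AR(p) process read, in matrix form,
  Gamma_p phi = r_p,   with   (Gamma_p)_{ij} = gamma(|i - j|),
                       (r_p)_i = gamma(i),   i,j = 1..p.
Substitute the sample gammas (Toeplitz matrix and right-hand side of size 1):
  Gamma_p = [[1.1273]]
  r_p     = [0.3788]
With p = 1 this is the single equation gamma(0) phi_1 = gamma(1):
  phi_hat_1 = gamma(1) / gamma(0) = 0.3788 / 1.1273 = 0.3360.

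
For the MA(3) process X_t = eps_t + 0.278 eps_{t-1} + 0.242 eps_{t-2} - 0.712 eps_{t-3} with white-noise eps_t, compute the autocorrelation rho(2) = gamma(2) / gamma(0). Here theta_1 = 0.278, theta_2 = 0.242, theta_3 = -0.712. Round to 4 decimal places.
\rho(2) = 0.0268

For an MA(q) process with theta_0 = 1, the autocovariance is
  gamma(k) = sigma^2 * sum_{i=0..q-k} theta_i * theta_{i+k},
and rho(k) = gamma(k) / gamma(0). Sigma^2 cancels.
  numerator   = (1)*(0.242) + (0.278)*(-0.712) = 0.044064.
  denominator = (1)^2 + (0.278)^2 + (0.242)^2 + (-0.712)^2 = 1.642792.
  rho(2) = 0.044064 / 1.642792 = 0.0268.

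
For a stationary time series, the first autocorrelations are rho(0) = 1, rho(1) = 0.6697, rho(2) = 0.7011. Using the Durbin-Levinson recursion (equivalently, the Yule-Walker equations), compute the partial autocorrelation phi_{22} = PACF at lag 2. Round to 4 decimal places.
\phi_{22} = 0.4580

The PACF at lag k is phi_{kk}, the last component of the solution
to the Yule-Walker system G_k phi = r_k where
  (G_k)_{ij} = rho(|i - j|), (r_k)_i = rho(i), i,j = 1..k.
Equivalently, Durbin-Levinson gives phi_{kk} iteratively:
  phi_{11} = rho(1)
  phi_{kk} = [rho(k) - sum_{j=1..k-1} phi_{k-1,j} rho(k-j)]
            / [1 - sum_{j=1..k-1} phi_{k-1,j} rho(j)],
  phi_{k,j} = phi_{k-1,j} - phi_{kk} phi_{k-1,k-j},  j = 1..k-1.
Step k = 1:
  phi_11 = rho(1) = 0.6697.
Step k = 2:
  phi_22 = [rho(2) - phi_11 rho(1)] / [1 - phi_11 rho(1)] = [0.7011 - (0.6697)(0.6697)] / [1 - (0.6697)(0.6697)]
         = 0.25260191 / 0.55150191 = 0.458.
Therefore phi_{22} = 0.4580.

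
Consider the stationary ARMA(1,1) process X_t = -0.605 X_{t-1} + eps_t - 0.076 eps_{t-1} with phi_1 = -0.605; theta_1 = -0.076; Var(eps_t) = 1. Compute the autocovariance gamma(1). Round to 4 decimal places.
\gamma(1) = -1.1236

Multiply the model equation by X_{t-k} and take expectations. With theta_0 = psi_0 = 1 and psi_j the MA(infinity) weights, this gives
  gamma(k) - sum_i phi_i gamma(k-i) = c_k,
  c_k = sigma^2 * sum_{j=k..q} theta_j psi_{j-k}   (c_k = 0 for k > q),
using gamma(-m) = gamma(m).
psi-weights needed (psi_j = theta_j + sum_i phi_i psi_{j-i}):
  psi_1 = theta_1 + phi_1 = -0.076 + (-0.605) = -0.681
Right-hand sides:
  c_0 = sigma^2 (1 + theta_1 psi_1) = 1 * (1 + (-0.076)(-0.681)) = 1 * 1.051756 = 1.051756
  c_1 = sigma^2 theta_1 = 1 * (-0.076) = -0.076
  c_2 = 0
Equations for k = 0 and k = 1 (AR order 1):
  gamma(0) = phi_1 gamma(1) + c_0
  gamma(1) = phi_1 gamma(0) + c_1
Substituting the second into the first: gamma(0) (1 - phi_1^2) = c_0 + phi_1 c_1, so
  gamma(0) = (c_0 + phi_1 c_1) / (1 - phi_1^2) = (1.051756 + (-0.605)(-0.076)) / (1 - (-0.605)^2) = 1.097736 / 0.633975 = 1.731513.
  gamma(1) = phi_1 gamma(0) + c_1 = (-0.605)(1.731513) + (-0.076) = -1.123565.
Therefore gamma(1) = -1.1236 (to 4 decimal places).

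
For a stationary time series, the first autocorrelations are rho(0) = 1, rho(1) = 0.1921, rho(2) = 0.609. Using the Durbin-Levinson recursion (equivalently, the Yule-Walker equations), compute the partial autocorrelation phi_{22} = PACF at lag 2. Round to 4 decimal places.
\phi_{22} = 0.5940

The PACF at lag k is phi_{kk}, the last component of the solution
to the Yule-Walker system G_k phi = r_k where
  (G_k)_{ij} = rho(|i - j|), (r_k)_i = rho(i), i,j = 1..k.
Equivalently, Durbin-Levinson gives phi_{kk} iteratively:
  phi_{11} = rho(1)
  phi_{kk} = [rho(k) - sum_{j=1..k-1} phi_{k-1,j} rho(k-j)]
            / [1 - sum_{j=1..k-1} phi_{k-1,j} rho(j)],
  phi_{k,j} = phi_{k-1,j} - phi_{kk} phi_{k-1,k-j},  j = 1..k-1.
Step k = 1:
  phi_11 = rho(1) = 0.1921.
Step k = 2:
  phi_22 = [rho(2) - phi_11 rho(1)] / [1 - phi_11 rho(1)] = [0.609 - (0.1921)(0.1921)] / [1 - (0.1921)(0.1921)]
         = 0.57209759 / 0.96309759 = 0.594.
Therefore phi_{22} = 0.5940.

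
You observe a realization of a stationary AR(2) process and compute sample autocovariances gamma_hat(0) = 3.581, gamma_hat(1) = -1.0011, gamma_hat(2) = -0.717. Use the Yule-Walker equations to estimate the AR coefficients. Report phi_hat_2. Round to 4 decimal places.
\hat\phi_{2} = -0.3020

The Yule-Walker equations for an AR(p) process read, in matrix form,
  Gamma_p phi = r_p,   with   (Gamma_p)_{ij} = gamma(|i - j|),
                       (r_p)_i = gamma(i),   i,j = 1..p.
Substitute the sample gammas (Toeplitz matrix and right-hand side of size 2):
  Gamma_p = [[3.581, -1.0011], [-1.0011, 3.581]]
  r_p     = [-1.0011, -0.717]
Written out:
  3.581 phi_1 - 1.0011 phi_2 = -1.0011
  -1.0011 phi_1 + 3.581 phi_2 = -0.717
Solve by Cramer's rule:
  det = gamma(0)^2 - gamma(1)^2 = (3.581)^2 - (-1.0011)^2 = 12.823561 - 1.00220121 = 11.82135979
  phi_hat_1 = [gamma(1) gamma(0) - gamma(1) gamma(2)] / det = [(-1.0011)(3.581) - (-1.0011)(-0.717)] / 11.82135979 = -4.3027278 / 11.82135979 = -0.364
  phi_hat_2 = [gamma(0) gamma(2) - gamma(1)^2] / det = [(3.581)(-0.717) - (-1.0011)^2] / 11.82135979 = -3.56977821 / 11.82135979 = -0.302
So phi_hat = [-0.3640, -0.3020].
Therefore phi_hat_2 = -0.3020.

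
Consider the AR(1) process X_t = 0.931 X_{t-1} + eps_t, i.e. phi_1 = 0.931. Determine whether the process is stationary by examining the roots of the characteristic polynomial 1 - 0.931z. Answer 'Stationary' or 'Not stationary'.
\text{Stationary}

The AR(p) characteristic polynomial is P(z) = 1 - 0.931z.
Stationarity requires all roots to lie outside the unit circle, i.e. |z| > 1 for every root.
This is linear in z: 1 + (-0.931) z = 0  =>  z = -1/(-0.931) = 1.074114,  |z| = 1.074114.
Moduli of all roots: 1.0741.
All moduli strictly greater than 1? Yes.
Verdict: Stationary.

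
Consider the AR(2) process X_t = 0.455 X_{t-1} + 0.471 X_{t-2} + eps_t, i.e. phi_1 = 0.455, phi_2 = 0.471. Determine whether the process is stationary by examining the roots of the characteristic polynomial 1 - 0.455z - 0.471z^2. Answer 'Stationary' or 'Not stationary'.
\text{Stationary}

The AR(p) characteristic polynomial is P(z) = 1 - 0.455z - 0.471z^2.
Stationarity requires all roots to lie outside the unit circle, i.e. |z| > 1 for every root.
Set 1 + (-0.455) z + (-0.471) z^2 = 0, i.e. a z^2 + b z + c = 0 with a = -0.471, b = -0.455, c = 1.
Discriminant D = b^2 - 4ac = (-0.455)^2 - 4*(-0.471)*1 = 0.207025 - (-1.884) = 2.091025.
D >= 0, so the roots are real: z = (-b +/- sqrt(D)) / (2a) = (0.455 +/- 1.446038) / (-0.942).
  z_1 = (0.455 + 1.446038) / (-0.942) = -2.0181,   |z_1| = 2.0181.
  z_2 = (0.455 - 1.446038) / (-0.942) = 1.0521,   |z_2| = 1.0521.
Moduli of all roots: 2.0181, 1.0521.
All moduli strictly greater than 1? Yes.
Verdict: Stationary.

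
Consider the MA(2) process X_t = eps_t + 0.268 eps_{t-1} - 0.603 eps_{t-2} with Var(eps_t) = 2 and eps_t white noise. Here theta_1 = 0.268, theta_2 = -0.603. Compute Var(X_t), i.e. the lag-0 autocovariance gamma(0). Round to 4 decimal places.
\gamma(0) = 2.8709

For an MA(q) process X_t = eps_t + sum_i theta_i eps_{t-i} with
Var(eps_t) = sigma^2, the variance is
  gamma(0) = sigma^2 * (1 + sum_i theta_i^2).
  sum_i theta_i^2 = (0.268)^2 + (-0.603)^2 = 0.071824 + 0.363609 = 0.435433.
  gamma(0) = 2 * (1 + 0.435433) = 2 * 1.435433 = 2.870866, which rounds to 2.8709.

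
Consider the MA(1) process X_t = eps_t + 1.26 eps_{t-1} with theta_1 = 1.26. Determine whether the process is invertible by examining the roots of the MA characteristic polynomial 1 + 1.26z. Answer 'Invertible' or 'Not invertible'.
\text{Not invertible}

The MA(q) characteristic polynomial is P(z) = 1 + 1.26z.
Invertibility requires all roots to lie outside the unit circle, i.e. |z| > 1 for every root.
This is linear in z: 1 + (1.26) z = 0  =>  z = -1/(1.26) = -0.793651,  |z| = 0.793651.
Moduli of all roots: 0.7937.
All moduli strictly greater than 1? No.
Verdict: Not invertible.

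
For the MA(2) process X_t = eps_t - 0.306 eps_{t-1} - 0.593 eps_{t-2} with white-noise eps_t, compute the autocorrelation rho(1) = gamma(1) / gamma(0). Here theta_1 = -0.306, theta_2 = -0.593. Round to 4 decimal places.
\rho(1) = -0.0862

For an MA(q) process with theta_0 = 1, the autocovariance is
  gamma(k) = sigma^2 * sum_{i=0..q-k} theta_i * theta_{i+k},
and rho(k) = gamma(k) / gamma(0). Sigma^2 cancels.
  numerator   = (1)*(-0.306) + (-0.306)*(-0.593) = -0.124542.
  denominator = (1)^2 + (-0.306)^2 + (-0.593)^2 = 1.445285.
  rho(1) = -0.124542 / 1.445285 = -0.0862.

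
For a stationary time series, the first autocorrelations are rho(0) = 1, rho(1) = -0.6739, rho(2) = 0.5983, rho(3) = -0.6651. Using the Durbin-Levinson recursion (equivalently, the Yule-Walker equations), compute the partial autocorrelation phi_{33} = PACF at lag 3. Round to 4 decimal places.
\phi_{33} = -0.3750

The PACF at lag k is phi_{kk}, the last component of the solution
to the Yule-Walker system G_k phi = r_k where
  (G_k)_{ij} = rho(|i - j|), (r_k)_i = rho(i), i,j = 1..k.
Equivalently, Durbin-Levinson gives phi_{kk} iteratively:
  phi_{11} = rho(1)
  phi_{kk} = [rho(k) - sum_{j=1..k-1} phi_{k-1,j} rho(k-j)]
            / [1 - sum_{j=1..k-1} phi_{k-1,j} rho(j)],
  phi_{k,j} = phi_{k-1,j} - phi_{kk} phi_{k-1,k-j},  j = 1..k-1.
Step k = 1:
  phi_11 = rho(1) = -0.6739.
Step k = 2:
  phi_22 = [rho(2) - phi_11 rho(1)] / [1 - phi_11 rho(1)] = [0.5983 - (-0.6739)(-0.6739)] / [1 - (-0.6739)(-0.6739)]
         = 0.14415879 / 0.54585879 = 0.264095.
  Update: phi_21 = phi_11 - phi_22 phi_11 = -0.6739 - (0.264095)(-0.6739) = -0.495926.
Step k = 3:
  phi_33 = [rho(3) - phi_21 rho(2) - phi_22 rho(1)] / [1 - phi_21 rho(1) - phi_22 rho(2)]
    numerator   = -0.6651 - (-0.495926)(0.5983) - (0.264095)(-0.6739) = -0.19041352
    denominator = 1 - (-0.495926)(-0.6739) - (0.264095)(0.5983) = 0.50778712
  phi_33 = -0.19041352 / 0.50778712 = -0.375.
Therefore phi_{33} = -0.3750.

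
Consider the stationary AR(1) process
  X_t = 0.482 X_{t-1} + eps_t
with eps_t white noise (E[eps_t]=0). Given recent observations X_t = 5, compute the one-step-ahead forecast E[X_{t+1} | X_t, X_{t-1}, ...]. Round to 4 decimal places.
E[X_{t+1} \mid \mathcal F_t] = 2.4100

For an AR(p) model X_t = c + sum_i phi_i X_{t-i} + eps_t, the
one-step-ahead conditional mean is
  E[X_{t+1} | X_t, ...] = c + sum_i phi_i X_{t+1-i}.
Substitute known values:
  E[X_{t+1} | ...] = (0.482) * (5)
                   = 2.4100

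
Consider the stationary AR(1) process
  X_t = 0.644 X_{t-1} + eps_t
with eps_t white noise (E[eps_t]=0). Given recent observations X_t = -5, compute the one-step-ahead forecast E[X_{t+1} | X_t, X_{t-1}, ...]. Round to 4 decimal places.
E[X_{t+1} \mid \mathcal F_t] = -3.2200

For an AR(p) model X_t = c + sum_i phi_i X_{t-i} + eps_t, the
one-step-ahead conditional mean is
  E[X_{t+1} | X_t, ...] = c + sum_i phi_i X_{t+1-i}.
Substitute known values:
  E[X_{t+1} | ...] = (0.644) * (-5)
                   = -3.2200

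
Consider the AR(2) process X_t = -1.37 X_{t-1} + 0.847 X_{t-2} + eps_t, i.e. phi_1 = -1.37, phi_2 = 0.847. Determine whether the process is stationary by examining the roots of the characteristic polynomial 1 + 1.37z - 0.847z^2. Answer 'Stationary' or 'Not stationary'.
\text{Not stationary}

The AR(p) characteristic polynomial is P(z) = 1 + 1.37z - 0.847z^2.
Stationarity requires all roots to lie outside the unit circle, i.e. |z| > 1 for every root.
Set 1 + (1.37) z + (-0.847) z^2 = 0, i.e. a z^2 + b z + c = 0 with a = -0.847, b = 1.37, c = 1.
Discriminant D = b^2 - 4ac = (1.37)^2 - 4*(-0.847)*1 = 1.8769 - (-3.388) = 5.2649.
D >= 0, so the roots are real: z = (-b +/- sqrt(D)) / (2a) = (-1.37 +/- 2.294537) / (-1.694).
  z_1 = (-1.37 + 2.294537) / (-1.694) = -0.5458,   |z_1| = 0.5458.
  z_2 = (-1.37 - 2.294537) / (-1.694) = 2.1632,   |z_2| = 2.1632.
Moduli of all roots: 0.5458, 2.1632.
All moduli strictly greater than 1? No.
Verdict: Not stationary.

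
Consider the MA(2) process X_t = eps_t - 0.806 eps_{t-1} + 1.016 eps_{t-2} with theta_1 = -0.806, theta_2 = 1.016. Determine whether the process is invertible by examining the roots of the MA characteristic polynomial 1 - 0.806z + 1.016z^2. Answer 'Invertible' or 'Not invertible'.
\text{Not invertible}

The MA(q) characteristic polynomial is P(z) = 1 - 0.806z + 1.016z^2.
Invertibility requires all roots to lie outside the unit circle, i.e. |z| > 1 for every root.
Set 1 + (-0.806) z + (1.016) z^2 = 0, i.e. a z^2 + b z + c = 0 with a = 1.016, b = -0.806, c = 1.
Discriminant D = b^2 - 4ac = (-0.806)^2 - 4*(1.016)*1 = 0.649636 - (4.064) = -3.414364.
D < 0, so the roots are the complex-conjugate pair z = (-b +/- i sqrt(-D)) / (2a) = 0.3967 +/- 0.9094i.
For a conjugate pair |z|^2 = z * conj(z) = (product of roots) = c/a = 1/(1.016) = 0.984252, so |z| = sqrt(0.984252) = 0.9921 for both roots.
Moduli of all roots: 0.9921, 0.9921.
All moduli strictly greater than 1? No.
Verdict: Not invertible.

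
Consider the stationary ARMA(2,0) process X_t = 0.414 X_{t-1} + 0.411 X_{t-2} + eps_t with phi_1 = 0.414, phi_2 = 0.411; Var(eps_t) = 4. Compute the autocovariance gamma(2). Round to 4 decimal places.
\gamma(2) = 6.6780

Multiply the model equation by X_{t-k} and take expectations. With theta_0 = psi_0 = 1 and psi_j the MA(infinity) weights, this gives
  gamma(k) - sum_i phi_i gamma(k-i) = c_k,
  c_k = sigma^2 * sum_{j=k..q} theta_j psi_{j-k}   (c_k = 0 for k > q),
using gamma(-m) = gamma(m).
Pure AR (q = 0): c_0 = sigma^2 = 4, c_k = 0 for k >= 1.
Equations for k = 0, 1, 2 (AR order 2, c_2 = 0):
  (E0) gamma(0) = phi_1 gamma(1) + phi_2 gamma(2) + c_0
  (E1) gamma(1) = phi_1 gamma(0) + phi_2 gamma(1) + c_1
  (E2) gamma(2) = phi_1 gamma(1) + phi_2 gamma(0)
From (E1): gamma(1) = A gamma(0) + B with
  A = phi_1 / (1 - phi_2) = 0.414 / 0.589 = 0.702886,   B = c_1 / (1 - phi_2) = 0 / 0.589 = 0.
Insert (E2) into (E0): gamma(0) (1 - phi_2^2) = phi_1 (1 + phi_2) gamma(1) + c_0.
  phi_1 (1 + phi_2) = (0.414)(1.411) = 0.584154,   1 - phi_2^2 = 0.831079.
Replace gamma(1) by A gamma(0) + B and collect gamma(0):
  gamma(0) [0.831079 - (0.584154)(0.702886)] = c_0 = 4
  gamma(0) * 0.420485 = 4
  gamma(0) = 4 / 0.420485 = 9.51282.
  gamma(1) = A gamma(0) = (0.702886)(9.51282) = 6.686431.
  gamma(2) = phi_1 gamma(1) + phi_2 gamma(0) = (0.414)(6.686431) + (0.411)(9.51282) = 6.677951.
Therefore gamma(2) = 6.6780 (to 4 decimal places).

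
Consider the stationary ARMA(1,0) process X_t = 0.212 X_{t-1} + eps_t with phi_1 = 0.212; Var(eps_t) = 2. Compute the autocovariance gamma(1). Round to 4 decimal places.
\gamma(1) = 0.4440

Multiply the model equation by X_{t-k} and take expectations. With theta_0 = psi_0 = 1 and psi_j the MA(infinity) weights, this gives
  gamma(k) - sum_i phi_i gamma(k-i) = c_k,
  c_k = sigma^2 * sum_{j=k..q} theta_j psi_{j-k}   (c_k = 0 for k > q),
using gamma(-m) = gamma(m).
Pure AR (q = 0): c_0 = sigma^2 = 2, c_k = 0 for k >= 1.
Equations for k = 0 and k = 1 (AR order 1):
  gamma(0) = phi_1 gamma(1) + c_0
  gamma(1) = phi_1 gamma(0) + c_1
Substituting the second into the first: gamma(0) (1 - phi_1^2) = c_0 + phi_1 c_1, so
  gamma(0) = c_0 / (1 - phi_1^2) = 2 / (1 - (0.212)^2) = 2 / 0.955056 = 2.094118.
  gamma(1) = phi_1 gamma(0) = (0.212)(2.094118) = 0.443953.
Therefore gamma(1) = 0.4440 (to 4 decimal places).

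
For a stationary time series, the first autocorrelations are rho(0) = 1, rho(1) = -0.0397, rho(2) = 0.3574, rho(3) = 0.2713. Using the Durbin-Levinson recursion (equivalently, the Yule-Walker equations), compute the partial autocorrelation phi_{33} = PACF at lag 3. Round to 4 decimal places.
\phi_{33} = 0.3380

The PACF at lag k is phi_{kk}, the last component of the solution
to the Yule-Walker system G_k phi = r_k where
  (G_k)_{ij} = rho(|i - j|), (r_k)_i = rho(i), i,j = 1..k.
Equivalently, Durbin-Levinson gives phi_{kk} iteratively:
  phi_{11} = rho(1)
  phi_{kk} = [rho(k) - sum_{j=1..k-1} phi_{k-1,j} rho(k-j)]
            / [1 - sum_{j=1..k-1} phi_{k-1,j} rho(j)],
  phi_{k,j} = phi_{k-1,j} - phi_{kk} phi_{k-1,k-j},  j = 1..k-1.
Step k = 1:
  phi_11 = rho(1) = -0.0397.
Step k = 2:
  phi_22 = [rho(2) - phi_11 rho(1)] / [1 - phi_11 rho(1)] = [0.3574 - (-0.0397)(-0.0397)] / [1 - (-0.0397)(-0.0397)]
         = 0.35582391 / 0.99842391 = 0.356386.
  Update: phi_21 = phi_11 - phi_22 phi_11 = -0.0397 - (0.356386)(-0.0397) = -0.025551.
Step k = 3:
  phi_33 = [rho(3) - phi_21 rho(2) - phi_22 rho(1)] / [1 - phi_21 rho(1) - phi_22 rho(2)]
    numerator   = 0.2713 - (-0.025551)(0.3574) - (0.356386)(-0.0397) = 0.29458061
    denominator = 1 - (-0.025551)(-0.0397) - (0.356386)(0.3574) = 0.87161339
  phi_33 = 0.29458061 / 0.87161339 = 0.338.
Therefore phi_{33} = 0.3380.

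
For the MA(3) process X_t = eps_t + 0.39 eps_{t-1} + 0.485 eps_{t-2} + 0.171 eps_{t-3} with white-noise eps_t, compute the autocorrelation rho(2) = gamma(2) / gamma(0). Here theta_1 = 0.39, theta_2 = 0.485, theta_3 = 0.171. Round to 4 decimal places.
\rho(2) = 0.3895

For an MA(q) process with theta_0 = 1, the autocovariance is
  gamma(k) = sigma^2 * sum_{i=0..q-k} theta_i * theta_{i+k},
and rho(k) = gamma(k) / gamma(0). Sigma^2 cancels.
  numerator   = (1)*(0.485) + (0.39)*(0.171) = 0.55169.
  denominator = (1)^2 + (0.39)^2 + (0.485)^2 + (0.171)^2 = 1.416566.
  rho(2) = 0.55169 / 1.416566 = 0.3895.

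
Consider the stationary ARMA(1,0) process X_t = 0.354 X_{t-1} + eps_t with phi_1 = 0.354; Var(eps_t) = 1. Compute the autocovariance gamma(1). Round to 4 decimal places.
\gamma(1) = 0.4047

Multiply the model equation by X_{t-k} and take expectations. With theta_0 = psi_0 = 1 and psi_j the MA(infinity) weights, this gives
  gamma(k) - sum_i phi_i gamma(k-i) = c_k,
  c_k = sigma^2 * sum_{j=k..q} theta_j psi_{j-k}   (c_k = 0 for k > q),
using gamma(-m) = gamma(m).
Pure AR (q = 0): c_0 = sigma^2 = 1, c_k = 0 for k >= 1.
Equations for k = 0 and k = 1 (AR order 1):
  gamma(0) = phi_1 gamma(1) + c_0
  gamma(1) = phi_1 gamma(0) + c_1
Substituting the second into the first: gamma(0) (1 - phi_1^2) = c_0 + phi_1 c_1, so
  gamma(0) = c_0 / (1 - phi_1^2) = 1 / (1 - (0.354)^2) = 1 / 0.874684 = 1.14327.
  gamma(1) = phi_1 gamma(0) = (0.354)(1.14327) = 0.404718.
Therefore gamma(1) = 0.4047 (to 4 decimal places).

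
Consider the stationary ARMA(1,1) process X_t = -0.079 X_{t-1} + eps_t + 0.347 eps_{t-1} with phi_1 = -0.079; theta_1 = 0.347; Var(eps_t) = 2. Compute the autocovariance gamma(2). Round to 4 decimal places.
\gamma(2) = -0.0414

Multiply the model equation by X_{t-k} and take expectations. With theta_0 = psi_0 = 1 and psi_j the MA(infinity) weights, this gives
  gamma(k) - sum_i phi_i gamma(k-i) = c_k,
  c_k = sigma^2 * sum_{j=k..q} theta_j psi_{j-k}   (c_k = 0 for k > q),
using gamma(-m) = gamma(m).
psi-weights needed (psi_j = theta_j + sum_i phi_i psi_{j-i}):
  psi_1 = theta_1 + phi_1 = 0.347 + (-0.079) = 0.268
Right-hand sides:
  c_0 = sigma^2 (1 + theta_1 psi_1) = 2 * (1 + (0.347)(0.268)) = 2 * 1.092996 = 2.185992
  c_1 = sigma^2 theta_1 = 2 * (0.347) = 0.694
  c_2 = 0
Equations for k = 0 and k = 1 (AR order 1):
  gamma(0) = phi_1 gamma(1) + c_0
  gamma(1) = phi_1 gamma(0) + c_1
Substituting the second into the first: gamma(0) (1 - phi_1^2) = c_0 + phi_1 c_1, so
  gamma(0) = (c_0 + phi_1 c_1) / (1 - phi_1^2) = (2.185992 + (-0.079)(0.694)) / (1 - (-0.079)^2) = 2.131166 / 0.993759 = 2.14455.
  gamma(1) = phi_1 gamma(0) + c_1 = (-0.079)(2.14455) + (0.694) = 0.524581.
For k = 2 (> q): gamma(2) = phi_1 gamma(1) = (-0.079)(0.524581) = -0.041442.
Therefore gamma(2) = -0.0414 (to 4 decimal places).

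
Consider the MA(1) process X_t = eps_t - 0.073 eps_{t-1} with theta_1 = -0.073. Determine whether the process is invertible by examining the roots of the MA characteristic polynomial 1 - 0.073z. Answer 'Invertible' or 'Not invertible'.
\text{Invertible}

The MA(q) characteristic polynomial is P(z) = 1 - 0.073z.
Invertibility requires all roots to lie outside the unit circle, i.e. |z| > 1 for every root.
This is linear in z: 1 + (-0.073) z = 0  =>  z = -1/(-0.073) = 13.69863,  |z| = 13.69863.
Moduli of all roots: 13.6986.
All moduli strictly greater than 1? Yes.
Verdict: Invertible.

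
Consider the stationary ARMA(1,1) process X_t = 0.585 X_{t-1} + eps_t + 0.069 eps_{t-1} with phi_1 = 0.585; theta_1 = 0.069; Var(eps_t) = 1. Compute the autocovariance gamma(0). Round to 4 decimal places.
\gamma(0) = 1.6502

Multiply the model equation by X_{t-k} and take expectations. With theta_0 = psi_0 = 1 and psi_j the MA(infinity) weights, this gives
  gamma(k) - sum_i phi_i gamma(k-i) = c_k,
  c_k = sigma^2 * sum_{j=k..q} theta_j psi_{j-k}   (c_k = 0 for k > q),
using gamma(-m) = gamma(m).
psi-weights needed (psi_j = theta_j + sum_i phi_i psi_{j-i}):
  psi_1 = theta_1 + phi_1 = 0.069 + (0.585) = 0.654
Right-hand sides:
  c_0 = sigma^2 (1 + theta_1 psi_1) = 1 * (1 + (0.069)(0.654)) = 1 * 1.045126 = 1.045126
  c_1 = sigma^2 theta_1 = 1 * (0.069) = 0.069
  c_2 = 0
Equations for k = 0 and k = 1 (AR order 1):
  gamma(0) = phi_1 gamma(1) + c_0
  gamma(1) = phi_1 gamma(0) + c_1
Substituting the second into the first: gamma(0) (1 - phi_1^2) = c_0 + phi_1 c_1, so
  gamma(0) = (c_0 + phi_1 c_1) / (1 - phi_1^2) = (1.045126 + (0.585)(0.069)) / (1 - (0.585)^2) = 1.085491 / 0.657775 = 1.650247.
Therefore gamma(0) = 1.6502 (to 4 decimal places).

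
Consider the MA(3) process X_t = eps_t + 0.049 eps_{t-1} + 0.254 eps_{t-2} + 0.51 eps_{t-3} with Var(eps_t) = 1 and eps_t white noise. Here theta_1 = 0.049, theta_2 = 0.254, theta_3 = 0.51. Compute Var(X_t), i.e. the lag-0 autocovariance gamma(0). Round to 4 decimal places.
\gamma(0) = 1.3270

For an MA(q) process X_t = eps_t + sum_i theta_i eps_{t-i} with
Var(eps_t) = sigma^2, the variance is
  gamma(0) = sigma^2 * (1 + sum_i theta_i^2).
  sum_i theta_i^2 = (0.049)^2 + (0.254)^2 + (0.51)^2 = 0.002401 + 0.064516 + 0.2601 = 0.327017.
  gamma(0) = 1 * (1 + 0.327017) = 1 * 1.327017 = 1.327017, which rounds to 1.3270.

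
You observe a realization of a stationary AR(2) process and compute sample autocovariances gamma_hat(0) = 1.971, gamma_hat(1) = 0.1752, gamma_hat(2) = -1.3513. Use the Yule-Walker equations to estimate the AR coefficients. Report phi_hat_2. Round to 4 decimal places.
\hat\phi_{2} = -0.6990

The Yule-Walker equations for an AR(p) process read, in matrix form,
  Gamma_p phi = r_p,   with   (Gamma_p)_{ij} = gamma(|i - j|),
                       (r_p)_i = gamma(i),   i,j = 1..p.
Substitute the sample gammas (Toeplitz matrix and right-hand side of size 2):
  Gamma_p = [[1.971, 0.1752], [0.1752, 1.971]]
  r_p     = [0.1752, -1.3513]
Written out:
  1.971 phi_1 + 0.1752 phi_2 = 0.1752
  0.1752 phi_1 + 1.971 phi_2 = -1.3513
Solve by Cramer's rule:
  det = gamma(0)^2 - gamma(1)^2 = (1.971)^2 - (0.1752)^2 = 3.884841 - 0.03069504 = 3.85414596
  phi_hat_1 = [gamma(1) gamma(0) - gamma(1) gamma(2)] / det = [(0.1752)(1.971) - (0.1752)(-1.3513)] / 3.85414596 = 0.58206696 / 3.85414596 = 0.151
  phi_hat_2 = [gamma(0) gamma(2) - gamma(1)^2] / det = [(1.971)(-1.3513) - (0.1752)^2] / 3.85414596 = -2.69410734 / 3.85414596 = -0.699
So phi_hat = [0.1510, -0.6990].
Therefore phi_hat_2 = -0.6990.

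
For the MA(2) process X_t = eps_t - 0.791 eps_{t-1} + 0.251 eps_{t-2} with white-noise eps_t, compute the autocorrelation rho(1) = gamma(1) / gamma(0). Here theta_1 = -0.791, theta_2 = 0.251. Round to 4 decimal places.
\rho(1) = -0.5860

For an MA(q) process with theta_0 = 1, the autocovariance is
  gamma(k) = sigma^2 * sum_{i=0..q-k} theta_i * theta_{i+k},
and rho(k) = gamma(k) / gamma(0). Sigma^2 cancels.
  numerator   = (1)*(-0.791) + (-0.791)*(0.251) = -0.989541.
  denominator = (1)^2 + (-0.791)^2 + (0.251)^2 = 1.688682.
  rho(1) = -0.989541 / 1.688682 = -0.5860.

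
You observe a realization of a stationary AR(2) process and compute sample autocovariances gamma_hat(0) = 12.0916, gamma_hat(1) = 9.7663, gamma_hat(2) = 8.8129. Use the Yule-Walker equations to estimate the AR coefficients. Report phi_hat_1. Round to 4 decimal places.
\hat\phi_{1} = 0.6300

The Yule-Walker equations for an AR(p) process read, in matrix form,
  Gamma_p phi = r_p,   with   (Gamma_p)_{ij} = gamma(|i - j|),
                       (r_p)_i = gamma(i),   i,j = 1..p.
Substitute the sample gammas (Toeplitz matrix and right-hand side of size 2):
  Gamma_p = [[12.0916, 9.7663], [9.7663, 12.0916]]
  r_p     = [9.7663, 8.8129]
Written out:
  12.0916 phi_1 + 9.7663 phi_2 = 9.7663
  9.7663 phi_1 + 12.0916 phi_2 = 8.8129
Solve by Cramer's rule:
  det = gamma(0)^2 - gamma(1)^2 = (12.0916)^2 - (9.7663)^2 = 146.20679056 - 95.38061569 = 50.82617487
  phi_hat_1 = [gamma(1) gamma(0) - gamma(1) gamma(2)] / det = [(9.7663)(12.0916) - (9.7663)(8.8129)] / 50.82617487 = 32.02076781 / 50.82617487 = 0.63
  phi_hat_2 = [gamma(0) gamma(2) - gamma(1)^2] / det = [(12.0916)(8.8129) - (9.7663)^2] / 50.82617487 = 11.18144595 / 50.82617487 = 0.22
So phi_hat = [0.6300, 0.2200].
Therefore phi_hat_1 = 0.6300.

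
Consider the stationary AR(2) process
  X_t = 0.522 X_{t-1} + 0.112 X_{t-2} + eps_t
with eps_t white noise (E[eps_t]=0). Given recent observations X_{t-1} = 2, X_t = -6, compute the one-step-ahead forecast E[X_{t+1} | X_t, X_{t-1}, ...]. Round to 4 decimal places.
E[X_{t+1} \mid \mathcal F_t] = -2.9080

For an AR(p) model X_t = c + sum_i phi_i X_{t-i} + eps_t, the
one-step-ahead conditional mean is
  E[X_{t+1} | X_t, ...] = c + sum_i phi_i X_{t+1-i}.
Substitute known values:
  E[X_{t+1} | ...] = (0.522) * (-6) + (0.112) * (2)
                   = -2.9080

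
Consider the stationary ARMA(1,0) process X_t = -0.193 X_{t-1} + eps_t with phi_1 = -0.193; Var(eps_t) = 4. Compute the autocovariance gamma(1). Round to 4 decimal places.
\gamma(1) = -0.8019

Multiply the model equation by X_{t-k} and take expectations. With theta_0 = psi_0 = 1 and psi_j the MA(infinity) weights, this gives
  gamma(k) - sum_i phi_i gamma(k-i) = c_k,
  c_k = sigma^2 * sum_{j=k..q} theta_j psi_{j-k}   (c_k = 0 for k > q),
using gamma(-m) = gamma(m).
Pure AR (q = 0): c_0 = sigma^2 = 4, c_k = 0 for k >= 1.
Equations for k = 0 and k = 1 (AR order 1):
  gamma(0) = phi_1 gamma(1) + c_0
  gamma(1) = phi_1 gamma(0) + c_1
Substituting the second into the first: gamma(0) (1 - phi_1^2) = c_0 + phi_1 c_1, so
  gamma(0) = c_0 / (1 - phi_1^2) = 4 / (1 - (-0.193)^2) = 4 / 0.962751 = 4.154761.
  gamma(1) = phi_1 gamma(0) = (-0.193)(4.154761) = -0.801869.
Therefore gamma(1) = -0.8019 (to 4 decimal places).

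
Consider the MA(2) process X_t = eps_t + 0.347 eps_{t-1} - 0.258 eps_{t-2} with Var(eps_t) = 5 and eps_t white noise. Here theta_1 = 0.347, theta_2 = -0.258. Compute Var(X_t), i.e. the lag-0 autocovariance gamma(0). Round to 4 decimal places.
\gamma(0) = 5.9349

For an MA(q) process X_t = eps_t + sum_i theta_i eps_{t-i} with
Var(eps_t) = sigma^2, the variance is
  gamma(0) = sigma^2 * (1 + sum_i theta_i^2).
  sum_i theta_i^2 = (0.347)^2 + (-0.258)^2 = 0.120409 + 0.066564 = 0.186973.
  gamma(0) = 5 * (1 + 0.186973) = 5 * 1.186973 = 5.934865, which rounds to 5.9349.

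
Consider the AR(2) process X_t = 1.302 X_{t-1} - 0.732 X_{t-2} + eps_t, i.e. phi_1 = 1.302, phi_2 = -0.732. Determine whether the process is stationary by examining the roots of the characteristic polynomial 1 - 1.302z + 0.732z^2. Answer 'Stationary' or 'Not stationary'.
\text{Stationary}

The AR(p) characteristic polynomial is P(z) = 1 - 1.302z + 0.732z^2.
Stationarity requires all roots to lie outside the unit circle, i.e. |z| > 1 for every root.
Set 1 + (-1.302) z + (0.732) z^2 = 0, i.e. a z^2 + b z + c = 0 with a = 0.732, b = -1.302, c = 1.
Discriminant D = b^2 - 4ac = (-1.302)^2 - 4*(0.732)*1 = 1.695204 - (2.928) = -1.232796.
D < 0, so the roots are the complex-conjugate pair z = (-b +/- i sqrt(-D)) / (2a) = 0.8893 +/- 0.7584i.
For a conjugate pair |z|^2 = z * conj(z) = (product of roots) = c/a = 1/(0.732) = 1.36612, so |z| = sqrt(1.36612) = 1.1688 for both roots.
Moduli of all roots: 1.1688, 1.1688.
All moduli strictly greater than 1? Yes.
Verdict: Stationary.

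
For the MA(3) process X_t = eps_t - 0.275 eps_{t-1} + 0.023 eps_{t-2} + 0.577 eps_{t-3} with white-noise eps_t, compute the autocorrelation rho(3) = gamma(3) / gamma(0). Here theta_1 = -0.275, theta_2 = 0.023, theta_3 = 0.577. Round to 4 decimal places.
\rho(3) = 0.4095

For an MA(q) process with theta_0 = 1, the autocovariance is
  gamma(k) = sigma^2 * sum_{i=0..q-k} theta_i * theta_{i+k},
and rho(k) = gamma(k) / gamma(0). Sigma^2 cancels.
  numerator   = (1)*(0.577) = 0.577.
  denominator = (1)^2 + (-0.275)^2 + (0.023)^2 + (0.577)^2 = 1.409083.
  rho(3) = 0.577 / 1.409083 = 0.4095.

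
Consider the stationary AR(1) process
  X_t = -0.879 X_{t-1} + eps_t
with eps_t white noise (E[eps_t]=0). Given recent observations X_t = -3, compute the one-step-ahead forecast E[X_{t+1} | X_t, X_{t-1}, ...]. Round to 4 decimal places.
E[X_{t+1} \mid \mathcal F_t] = 2.6370

For an AR(p) model X_t = c + sum_i phi_i X_{t-i} + eps_t, the
one-step-ahead conditional mean is
  E[X_{t+1} | X_t, ...] = c + sum_i phi_i X_{t+1-i}.
Substitute known values:
  E[X_{t+1} | ...] = (-0.879) * (-3)
                   = 2.6370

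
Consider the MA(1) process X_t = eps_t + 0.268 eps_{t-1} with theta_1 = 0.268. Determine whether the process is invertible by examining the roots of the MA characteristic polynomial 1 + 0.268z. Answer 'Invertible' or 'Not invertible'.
\text{Invertible}

The MA(q) characteristic polynomial is P(z) = 1 + 0.268z.
Invertibility requires all roots to lie outside the unit circle, i.e. |z| > 1 for every root.
This is linear in z: 1 + (0.268) z = 0  =>  z = -1/(0.268) = -3.731343,  |z| = 3.731343.
Moduli of all roots: 3.7313.
All moduli strictly greater than 1? Yes.
Verdict: Invertible.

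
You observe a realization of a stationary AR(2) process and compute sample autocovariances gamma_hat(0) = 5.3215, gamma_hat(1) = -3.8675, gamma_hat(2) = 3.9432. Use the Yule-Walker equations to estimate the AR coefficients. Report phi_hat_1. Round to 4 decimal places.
\hat\phi_{1} = -0.3990

The Yule-Walker equations for an AR(p) process read, in matrix form,
  Gamma_p phi = r_p,   with   (Gamma_p)_{ij} = gamma(|i - j|),
                       (r_p)_i = gamma(i),   i,j = 1..p.
Substitute the sample gammas (Toeplitz matrix and right-hand side of size 2):
  Gamma_p = [[5.3215, -3.8675], [-3.8675, 5.3215]]
  r_p     = [-3.8675, 3.9432]
Written out:
  5.3215 phi_1 - 3.8675 phi_2 = -3.8675
  -3.8675 phi_1 + 5.3215 phi_2 = 3.9432
Solve by Cramer's rule:
  det = gamma(0)^2 - gamma(1)^2 = (5.3215)^2 - (-3.8675)^2 = 28.31836225 - 14.95755625 = 13.360806
  phi_hat_1 = [gamma(1) gamma(0) - gamma(1) gamma(2)] / det = [(-3.8675)(5.3215) - (-3.8675)(3.9432)] / 13.360806 = -5.33057525 / 13.360806 = -0.399
  phi_hat_2 = [gamma(0) gamma(2) - gamma(1)^2] / det = [(5.3215)(3.9432) - (-3.8675)^2] / 13.360806 = 6.02618255 / 13.360806 = 0.451
So phi_hat = [-0.3990, 0.4510].
Therefore phi_hat_1 = -0.3990.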